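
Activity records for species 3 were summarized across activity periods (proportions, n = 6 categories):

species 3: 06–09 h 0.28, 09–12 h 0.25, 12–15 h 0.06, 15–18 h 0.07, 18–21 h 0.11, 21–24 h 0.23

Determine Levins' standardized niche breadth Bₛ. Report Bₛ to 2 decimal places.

Σpᵢ² = 0.28² + 0.25² + 0.06² + 0.07² + 0.11² + 0.23² = 0.0784 + 0.0625 + 0.0036 + 0.0049 + 0.0121 + 0.0529 = 0.2144
B = 1 / 0.2144 = 4.6642
Bₛ = (B − 1)/(n − 1) = (4.6642 − 1)/(6 − 1) = 3.6642/5 = 0.7328

0.73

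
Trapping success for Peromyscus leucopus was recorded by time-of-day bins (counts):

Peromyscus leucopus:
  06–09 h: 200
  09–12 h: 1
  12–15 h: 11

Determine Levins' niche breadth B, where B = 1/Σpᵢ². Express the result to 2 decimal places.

1.12

Proportions for Peromyscus leucopus (n=212): 200/212=0.9434, 1/212=0.0047, 11/212=0.0519
Σpᵢ² = 0.9434² + 0.0047² + 0.0519² = 0.890004 + 0.000022 + 0.002694 = 0.892720
B = 1 / 0.892720 = 1.1202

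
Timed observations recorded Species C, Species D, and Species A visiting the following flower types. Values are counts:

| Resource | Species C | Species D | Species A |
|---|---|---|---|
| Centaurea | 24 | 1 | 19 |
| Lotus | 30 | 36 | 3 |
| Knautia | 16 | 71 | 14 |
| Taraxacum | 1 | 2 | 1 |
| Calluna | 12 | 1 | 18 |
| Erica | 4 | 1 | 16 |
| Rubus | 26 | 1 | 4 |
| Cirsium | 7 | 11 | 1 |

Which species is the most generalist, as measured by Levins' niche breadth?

Species C

Proportions for Species C (n=120): 24/120=0.2000, 30/120=0.2500, 16/120=0.1333, 1/120=0.0083, 12/120=0.1000, 4/120=0.0333, 26/120=0.2167, 7/120=0.0583
Proportions for Species D (n=124): 1/124=0.0081, 36/124=0.2903, 71/124=0.5726, 2/124=0.0161, 1/124=0.0081, 1/124=0.0081, 1/124=0.0081, 11/124=0.0887
Proportions for Species A (n=76): 19/76=0.2500, 3/76=0.0395, 14/76=0.1842, 1/76=0.0132, 18/76=0.2368, 16/76=0.2105, 4/76=0.0526, 1/76=0.0132
Σp_Cᵢ² = 0.2000² + 0.2500² + 0.1333² + 0.0083² + 0.1000² + 0.0333² + 0.2167² + 0.0583² = 0.040000 + 0.062500 + 0.017769 + 0.000069 + 0.010000 + 0.001109 + 0.046959 + 0.003399 = 0.181805
B_C = 1 / 0.181805 = 5.5004
Σp_Dᵢ² = 0.0081² + 0.2903² + 0.5726² + 0.0161² + 0.0081² + 0.0081² + 0.0081² + 0.0887² = 0.000066 + 0.084274 + 0.327871 + 0.000259 + 0.000066 + 0.000066 + 0.000066 + 0.007868 = 0.420536
B_D = 1 / 0.420536 = 2.3779
Σp_Aᵢ² = 0.2500² + 0.0395² + 0.1842² + 0.0132² + 0.2368² + 0.2105² + 0.0526² + 0.0132² = 0.062500 + 0.001560 + 0.033930 + 0.000174 + 0.056074 + 0.044310 + 0.002767 + 0.000174 = 0.201489
B_A = 1 / 0.201489 = 4.9631
Highest B → broadest niche (most generalist): Species C (B = 5.50).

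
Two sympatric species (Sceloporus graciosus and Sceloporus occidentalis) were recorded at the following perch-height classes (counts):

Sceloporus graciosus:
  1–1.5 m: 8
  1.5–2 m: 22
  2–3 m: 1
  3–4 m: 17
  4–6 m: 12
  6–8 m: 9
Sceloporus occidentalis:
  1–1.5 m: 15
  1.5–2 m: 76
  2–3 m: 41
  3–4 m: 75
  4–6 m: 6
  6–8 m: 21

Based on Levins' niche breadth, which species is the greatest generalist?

Sceloporus graciosus

Proportions for Sceloporus graciosus (n=69): 8/69=0.1159, 22/69=0.3188, 1/69=0.0145, 17/69=0.2464, 12/69=0.1739, 9/69=0.1304
Proportions for Sceloporus occidentalis (n=234): 15/234=0.0641, 76/234=0.3248, 41/234=0.1752, 75/234=0.3205, 6/234=0.0256, 21/234=0.0897
Σp_gracᵢ² = 0.1159² + 0.3188² + 0.0145² + 0.2464² + 0.1739² + 0.1304² = 0.013433 + 0.101633 + 0.000210 + 0.060713 + 0.030241 + 0.017004 = 0.223234
B_grac = 1 / 0.223234 = 4.4796
Σp_occiᵢ² = 0.0641² + 0.3248² + 0.1752² + 0.3205² + 0.0256² + 0.0897² = 0.004109 + 0.105495 + 0.030695 + 0.102720 + 0.000655 + 0.008046 = 0.251720
B_occi = 1 / 0.251720 = 3.9727
Highest B → broadest niche (most generalist): Sceloporus graciosus (B = 4.48).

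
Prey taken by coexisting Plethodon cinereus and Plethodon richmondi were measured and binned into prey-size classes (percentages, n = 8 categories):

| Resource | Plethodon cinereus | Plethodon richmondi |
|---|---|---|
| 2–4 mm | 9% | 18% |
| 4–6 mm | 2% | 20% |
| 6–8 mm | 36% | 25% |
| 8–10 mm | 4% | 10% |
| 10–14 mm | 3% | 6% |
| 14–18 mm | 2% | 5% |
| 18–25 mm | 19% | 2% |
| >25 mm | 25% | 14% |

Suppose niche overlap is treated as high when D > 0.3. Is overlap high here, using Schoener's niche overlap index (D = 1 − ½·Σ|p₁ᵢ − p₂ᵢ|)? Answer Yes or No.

Yes

Convert percentages to proportions (divide by 100).
Σ|p₁ᵢ − p₂ᵢ| = 0.09 + 0.18 + 0.11 + 0.06 + 0.03 + 0.03 + 0.17 + 0.11 = 0.78
D = 1 − ½ × 0.78 = 1 − 0.390 = 0.6100
D = 0.6100 > 0.3 → Yes.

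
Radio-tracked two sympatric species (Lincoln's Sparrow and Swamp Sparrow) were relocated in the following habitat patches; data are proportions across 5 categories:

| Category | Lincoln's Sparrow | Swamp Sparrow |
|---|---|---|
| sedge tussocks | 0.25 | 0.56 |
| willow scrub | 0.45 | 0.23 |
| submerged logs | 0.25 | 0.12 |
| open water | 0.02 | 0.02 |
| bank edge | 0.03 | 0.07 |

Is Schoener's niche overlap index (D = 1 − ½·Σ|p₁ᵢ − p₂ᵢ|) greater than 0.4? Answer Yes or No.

Σ|p₁ᵢ − p₂ᵢ| = 0.31 + 0.22 + 0.13 + 0.00 + 0.04 = 0.70
D = 1 − ½ × 0.70 = 1 − 0.350 = 0.6500
D = 0.6500 > 0.4 → Yes.

Yes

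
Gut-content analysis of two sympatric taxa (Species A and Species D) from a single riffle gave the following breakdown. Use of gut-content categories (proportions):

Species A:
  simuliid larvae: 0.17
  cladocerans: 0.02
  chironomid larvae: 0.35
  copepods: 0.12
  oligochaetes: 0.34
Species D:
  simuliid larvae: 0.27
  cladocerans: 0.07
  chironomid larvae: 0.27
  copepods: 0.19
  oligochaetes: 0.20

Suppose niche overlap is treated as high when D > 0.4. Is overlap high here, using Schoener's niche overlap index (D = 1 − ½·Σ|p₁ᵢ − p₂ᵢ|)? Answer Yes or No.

Σ|p₁ᵢ − p₂ᵢ| = 0.10 + 0.05 + 0.08 + 0.07 + 0.14 = 0.44
D = 1 − ½ × 0.44 = 1 − 0.220 = 0.7800
D = 0.7800 > 0.4 → Yes.

Yes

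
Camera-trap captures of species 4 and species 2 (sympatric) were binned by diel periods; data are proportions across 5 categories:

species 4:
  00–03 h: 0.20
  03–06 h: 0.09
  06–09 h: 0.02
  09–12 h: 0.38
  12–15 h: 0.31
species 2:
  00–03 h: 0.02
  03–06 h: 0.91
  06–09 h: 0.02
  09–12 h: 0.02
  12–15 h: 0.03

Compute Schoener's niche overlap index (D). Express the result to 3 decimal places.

0.180

Σ|p₁ᵢ − p₂ᵢ| = 0.18 + 0.82 + 0.00 + 0.36 + 0.28 = 1.64
D = 1 − ½ × 1.64 = 1 − 0.820 = 0.18000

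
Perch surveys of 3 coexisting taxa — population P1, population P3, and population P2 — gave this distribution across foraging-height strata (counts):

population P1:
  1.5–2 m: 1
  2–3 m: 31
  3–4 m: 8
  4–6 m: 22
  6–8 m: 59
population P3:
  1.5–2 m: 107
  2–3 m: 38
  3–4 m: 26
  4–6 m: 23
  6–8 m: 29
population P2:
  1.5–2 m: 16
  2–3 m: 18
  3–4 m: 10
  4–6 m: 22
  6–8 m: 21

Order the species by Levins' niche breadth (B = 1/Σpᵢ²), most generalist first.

population P2 > population P3 > population P1

Proportions for population P1 (n=121): 1/121=0.0083, 31/121=0.2562, 8/121=0.0661, 22/121=0.1818, 59/121=0.4876
Proportions for population P3 (n=223): 107/223=0.4798, 38/223=0.1704, 26/223=0.1166, 23/223=0.1031, 29/223=0.1300
Proportions for population P2 (n=87): 16/87=0.1839, 18/87=0.2069, 10/87=0.1149, 22/87=0.2529, 21/87=0.2414
Σp_P1ᵢ² = 0.0083² + 0.2562² + 0.0661² + 0.1818² + 0.4876² = 0.000069 + 0.065638 + 0.004369 + 0.033051 + 0.237754 = 0.340881
B_P1 = 1 / 0.340881 = 2.9336
Σp_P3ᵢ² = 0.4798² + 0.1704² + 0.1166² + 0.1031² + 0.1300² = 0.230208 + 0.029036 + 0.013596 + 0.010630 + 0.016900 = 0.300370
B_P3 = 1 / 0.300370 = 3.3292
Σp_P2ᵢ² = 0.1839² + 0.2069² + 0.1149² + 0.2529² + 0.2414² = 0.033819 + 0.042808 + 0.013202 + 0.063958 + 0.058274 = 0.212061
B_P2 = 1 / 0.212061 = 4.7156
Ranking by B (broadest → narrowest): population P2 (4.72) > population P3 (3.33) > population P1 (2.93)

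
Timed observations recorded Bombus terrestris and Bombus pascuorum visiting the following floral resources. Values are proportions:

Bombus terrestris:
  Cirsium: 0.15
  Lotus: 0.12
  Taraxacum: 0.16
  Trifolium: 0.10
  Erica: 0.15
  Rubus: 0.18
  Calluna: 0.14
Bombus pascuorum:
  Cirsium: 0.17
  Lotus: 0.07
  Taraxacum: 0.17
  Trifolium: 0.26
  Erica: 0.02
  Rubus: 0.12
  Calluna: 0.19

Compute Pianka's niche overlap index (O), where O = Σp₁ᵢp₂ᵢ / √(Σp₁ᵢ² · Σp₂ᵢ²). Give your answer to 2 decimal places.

Σ p₁ᵢp₂ᵢ = 0.0255 + 0.0084 + 0.0272 + 0.0260 + 0.0030 + 0.0216 + 0.0266 = 0.1383
Σp_1ᵢ² = 0.15² + 0.12² + 0.16² + 0.10² + 0.15² + 0.18² + 0.14² = 0.0225 + 0.0144 + 0.0256 + 0.0100 + 0.0225 + 0.0324 + 0.0196 = 0.1470
Σp_2ᵢ² = 0.17² + 0.07² + 0.17² + 0.26² + 0.02² + 0.12² + 0.19² = 0.0289 + 0.0049 + 0.0289 + 0.0676 + 0.0004 + 0.0144 + 0.0361 = 0.1812
O = 0.1383 / √(0.1470 × 0.1812) = 0.1383 / 0.16321 = 0.8474

0.85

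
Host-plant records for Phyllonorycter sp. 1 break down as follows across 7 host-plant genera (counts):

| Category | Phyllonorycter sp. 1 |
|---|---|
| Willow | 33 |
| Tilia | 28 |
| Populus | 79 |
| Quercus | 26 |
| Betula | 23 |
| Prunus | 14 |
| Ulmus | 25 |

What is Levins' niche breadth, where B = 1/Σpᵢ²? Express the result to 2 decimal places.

Proportions for Phyllonorycter sp. 1 (n=228): 33/228=0.1447, 28/228=0.1228, 79/228=0.3465, 26/228=0.1140, 23/228=0.1009, 14/228=0.0614, 25/228=0.1096
Σpᵢ² = 0.1447² + 0.1228² + 0.3465² + 0.1140² + 0.1009² + 0.0614² + 0.1096² = 0.020938 + 0.015080 + 0.120062 + 0.012996 + 0.010181 + 0.003770 + 0.012012 = 0.195039
B = 1 / 0.195039 = 5.1272

5.13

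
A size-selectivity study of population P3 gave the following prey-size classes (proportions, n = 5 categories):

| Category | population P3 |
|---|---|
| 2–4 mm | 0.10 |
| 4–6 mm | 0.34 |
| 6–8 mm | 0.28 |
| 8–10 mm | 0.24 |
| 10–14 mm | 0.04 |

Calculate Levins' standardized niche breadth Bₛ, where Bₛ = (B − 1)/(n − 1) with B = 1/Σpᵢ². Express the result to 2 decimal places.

0.70

Σpᵢ² = 0.10² + 0.34² + 0.28² + 0.24² + 0.04² = 0.0100 + 0.1156 + 0.0784 + 0.0576 + 0.0016 = 0.2632
B = 1 / 0.2632 = 3.7994
Bₛ = (B − 1)/(n − 1) = (3.7994 − 1)/(5 − 1) = 2.7994/4 = 0.6999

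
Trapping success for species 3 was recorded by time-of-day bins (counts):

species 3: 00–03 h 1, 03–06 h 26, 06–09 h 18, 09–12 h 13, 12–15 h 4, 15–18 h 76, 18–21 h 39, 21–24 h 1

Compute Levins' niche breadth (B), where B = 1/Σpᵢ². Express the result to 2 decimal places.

Proportions for species 3 (n=178): 1/178=0.0056, 26/178=0.1461, 18/178=0.1011, 13/178=0.0730, 4/178=0.0225, 76/178=0.4270, 39/178=0.2191, 1/178=0.0056
Σpᵢ² = 0.0056² + 0.1461² + 0.1011² + 0.0730² + 0.0225² + 0.4270² + 0.2191² + 0.0056² = 0.000031 + 0.021345 + 0.010221 + 0.005329 + 0.000506 + 0.182329 + 0.048005 + 0.000031 = 0.267797
B = 1 / 0.267797 = 3.7342

3.73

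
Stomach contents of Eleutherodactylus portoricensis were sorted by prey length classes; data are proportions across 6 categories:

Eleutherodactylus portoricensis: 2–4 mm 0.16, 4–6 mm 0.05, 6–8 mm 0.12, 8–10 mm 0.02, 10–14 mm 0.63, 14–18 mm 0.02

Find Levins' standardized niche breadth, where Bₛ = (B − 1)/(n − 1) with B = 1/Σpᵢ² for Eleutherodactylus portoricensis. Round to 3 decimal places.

0.254

Σpᵢ² = 0.16² + 0.05² + 0.12² + 0.02² + 0.63² + 0.02² = 0.0256 + 0.0025 + 0.0144 + 0.0004 + 0.3969 + 0.0004 = 0.4402
B = 1 / 0.4402 = 2.27169
Bₛ = (B − 1)/(n − 1) = (2.27169 − 1)/(6 − 1) = 1.27169/5 = 0.25434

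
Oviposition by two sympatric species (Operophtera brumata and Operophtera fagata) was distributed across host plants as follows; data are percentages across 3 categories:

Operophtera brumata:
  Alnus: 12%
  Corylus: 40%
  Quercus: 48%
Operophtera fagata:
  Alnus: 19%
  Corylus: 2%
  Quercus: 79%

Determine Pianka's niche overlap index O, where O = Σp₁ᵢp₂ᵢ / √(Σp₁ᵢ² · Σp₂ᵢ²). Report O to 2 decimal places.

0.79

Convert percentages to proportions (divide by 100).
Σ p₁ᵢp₂ᵢ = 0.0228 + 0.0080 + 0.3792 = 0.4100
Σp_1ᵢ² = 0.12² + 0.40² + 0.48² = 0.0144 + 0.1600 + 0.2304 = 0.4048
Σp_2ᵢ² = 0.19² + 0.02² + 0.79² = 0.0361 + 0.0004 + 0.6241 = 0.6606
O = 0.4100 / √(0.4048 × 0.6606) = 0.4100 / 0.51712 = 0.7929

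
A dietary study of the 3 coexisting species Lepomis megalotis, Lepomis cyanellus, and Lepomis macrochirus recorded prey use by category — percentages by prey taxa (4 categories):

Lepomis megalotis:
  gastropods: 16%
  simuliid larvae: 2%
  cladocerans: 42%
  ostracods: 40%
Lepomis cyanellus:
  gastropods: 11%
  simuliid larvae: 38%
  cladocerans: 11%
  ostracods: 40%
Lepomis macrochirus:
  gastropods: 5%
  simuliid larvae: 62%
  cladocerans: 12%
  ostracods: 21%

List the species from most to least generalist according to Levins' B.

Convert percentages to proportions (divide by 100).
Σp_megaᵢ² = 0.16² + 0.02² + 0.42² + 0.40² = 0.0256 + 0.0004 + 0.1764 + 0.1600 = 0.3624
B_mega = 1 / 0.3624 = 2.7594
Σp_cyanᵢ² = 0.11² + 0.38² + 0.11² + 0.40² = 0.0121 + 0.1444 + 0.0121 + 0.1600 = 0.3286
B_cyan = 1 / 0.3286 = 3.0432
Σp_macrᵢ² = 0.05² + 0.62² + 0.12² + 0.21² = 0.0025 + 0.3844 + 0.0144 + 0.0441 = 0.4454
B_macr = 1 / 0.4454 = 2.2452
Ranking by B (broadest → narrowest): Lepomis cyanellus (3.04) > Lepomis megalotis (2.76) > Lepomis macrochirus (2.25)

Lepomis cyanellus > Lepomis megalotis > Lepomis macrochirus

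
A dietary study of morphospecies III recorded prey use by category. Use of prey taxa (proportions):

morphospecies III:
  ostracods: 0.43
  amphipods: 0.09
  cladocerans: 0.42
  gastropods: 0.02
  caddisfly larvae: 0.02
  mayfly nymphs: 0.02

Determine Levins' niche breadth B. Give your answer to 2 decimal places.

Σpᵢ² = 0.43² + 0.09² + 0.42² + 0.02² + 0.02² + 0.02² = 0.1849 + 0.0081 + 0.1764 + 0.0004 + 0.0004 + 0.0004 = 0.3706
B = 1 / 0.3706 = 2.6983

2.70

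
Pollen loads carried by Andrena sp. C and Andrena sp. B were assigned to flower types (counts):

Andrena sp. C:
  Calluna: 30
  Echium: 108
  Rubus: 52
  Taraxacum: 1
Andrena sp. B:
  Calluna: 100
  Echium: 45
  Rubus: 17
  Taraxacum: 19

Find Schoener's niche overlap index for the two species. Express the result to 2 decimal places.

Proportions for Andrena sp. C (n=191): 30/191=0.1571, 108/191=0.5654, 52/191=0.2723, 1/191=0.0052
Proportions for Andrena sp. B (n=181): 100/181=0.5525, 45/181=0.2486, 17/181=0.0939, 19/181=0.1050
Σ|p₁ᵢ − p₂ᵢ| = 0.3954 + 0.3168 + 0.1784 + 0.0998 = 0.9904
D = 1 − ½ × 0.9904 = 1 − 0.49520 = 0.50480

0.50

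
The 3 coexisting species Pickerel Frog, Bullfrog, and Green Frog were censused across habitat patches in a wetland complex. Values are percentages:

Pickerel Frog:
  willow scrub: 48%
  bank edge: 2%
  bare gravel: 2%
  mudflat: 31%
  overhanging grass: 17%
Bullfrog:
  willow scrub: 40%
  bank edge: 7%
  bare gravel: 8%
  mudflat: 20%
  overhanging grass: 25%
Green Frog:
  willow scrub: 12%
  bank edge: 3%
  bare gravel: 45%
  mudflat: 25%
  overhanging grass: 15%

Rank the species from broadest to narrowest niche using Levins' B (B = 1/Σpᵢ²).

Convert percentages to proportions (divide by 100).
Σp_Pickᵢ² = 0.48² + 0.02² + 0.02² + 0.31² + 0.17² = 0.2304 + 0.0004 + 0.0004 + 0.0961 + 0.0289 = 0.3562
B_Pick = 1 / 0.3562 = 2.8074
Σp_Bullᵢ² = 0.40² + 0.07² + 0.08² + 0.20² + 0.25² = 0.1600 + 0.0049 + 0.0064 + 0.0400 + 0.0625 = 0.2738
B_Bull = 1 / 0.2738 = 3.6523
Σp_Greeᵢ² = 0.12² + 0.03² + 0.45² + 0.25² + 0.15² = 0.0144 + 0.0009 + 0.2025 + 0.0625 + 0.0225 = 0.3028
B_Gree = 1 / 0.3028 = 3.3025
Ranking by B (broadest → narrowest): Bullfrog (3.65) > Green Frog (3.30) > Pickerel Frog (2.81)

Bullfrog > Green Frog > Pickerel Frog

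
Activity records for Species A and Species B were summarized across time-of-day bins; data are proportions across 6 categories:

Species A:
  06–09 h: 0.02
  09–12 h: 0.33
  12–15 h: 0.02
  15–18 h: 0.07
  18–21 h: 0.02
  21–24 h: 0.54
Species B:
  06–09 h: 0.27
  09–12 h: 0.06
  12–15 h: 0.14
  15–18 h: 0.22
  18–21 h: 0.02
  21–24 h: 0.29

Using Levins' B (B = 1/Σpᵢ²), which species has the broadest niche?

Species B

Σp_Aᵢ² = 0.02² + 0.33² + 0.02² + 0.07² + 0.02² + 0.54² = 0.0004 + 0.1089 + 0.0004 + 0.0049 + 0.0004 + 0.2916 = 0.4066
B_A = 1 / 0.4066 = 2.4594
Σp_Bᵢ² = 0.27² + 0.06² + 0.14² + 0.22² + 0.02² + 0.29² = 0.0729 + 0.0036 + 0.0196 + 0.0484 + 0.0004 + 0.0841 = 0.2290
B_B = 1 / 0.2290 = 4.3668
Highest B → broadest niche (most generalist): Species B (B = 4.37).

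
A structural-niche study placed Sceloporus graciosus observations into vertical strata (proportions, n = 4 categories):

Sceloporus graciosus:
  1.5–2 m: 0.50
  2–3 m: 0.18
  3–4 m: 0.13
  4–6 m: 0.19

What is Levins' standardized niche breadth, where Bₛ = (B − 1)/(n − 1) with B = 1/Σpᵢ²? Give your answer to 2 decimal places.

0.66

Σpᵢ² = 0.50² + 0.18² + 0.13² + 0.19² = 0.2500 + 0.0324 + 0.0169 + 0.0361 = 0.3354
B = 1 / 0.3354 = 2.9815
Bₛ = (B − 1)/(n − 1) = (2.9815 − 1)/(4 − 1) = 1.9815/3 = 0.6605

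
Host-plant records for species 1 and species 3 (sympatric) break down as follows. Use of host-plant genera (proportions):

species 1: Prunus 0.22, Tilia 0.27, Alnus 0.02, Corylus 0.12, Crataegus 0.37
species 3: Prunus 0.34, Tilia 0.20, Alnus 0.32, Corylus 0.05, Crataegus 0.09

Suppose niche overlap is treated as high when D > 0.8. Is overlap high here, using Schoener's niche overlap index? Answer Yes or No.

No

Σ|p₁ᵢ − p₂ᵢ| = 0.12 + 0.07 + 0.30 + 0.07 + 0.28 = 0.84
D = 1 − ½ × 0.84 = 1 − 0.420 = 0.5800
D = 0.5800 < 0.8 → No.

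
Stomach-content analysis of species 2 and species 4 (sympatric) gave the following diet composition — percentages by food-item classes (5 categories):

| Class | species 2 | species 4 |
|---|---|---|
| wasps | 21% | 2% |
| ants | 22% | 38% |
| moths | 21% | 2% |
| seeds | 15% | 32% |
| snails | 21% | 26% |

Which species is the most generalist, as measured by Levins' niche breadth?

species 2

Convert percentages to proportions (divide by 100).
Σp_2ᵢ² = 0.21² + 0.22² + 0.21² + 0.15² + 0.21² = 0.0441 + 0.0484 + 0.0441 + 0.0225 + 0.0441 = 0.2032
B_2 = 1 / 0.2032 = 4.9213
Σp_4ᵢ² = 0.02² + 0.38² + 0.02² + 0.32² + 0.26² = 0.0004 + 0.1444 + 0.0004 + 0.1024 + 0.0676 = 0.3152
B_4 = 1 / 0.3152 = 3.1726
Highest B → broadest niche (most generalist): species 2 (B = 4.92).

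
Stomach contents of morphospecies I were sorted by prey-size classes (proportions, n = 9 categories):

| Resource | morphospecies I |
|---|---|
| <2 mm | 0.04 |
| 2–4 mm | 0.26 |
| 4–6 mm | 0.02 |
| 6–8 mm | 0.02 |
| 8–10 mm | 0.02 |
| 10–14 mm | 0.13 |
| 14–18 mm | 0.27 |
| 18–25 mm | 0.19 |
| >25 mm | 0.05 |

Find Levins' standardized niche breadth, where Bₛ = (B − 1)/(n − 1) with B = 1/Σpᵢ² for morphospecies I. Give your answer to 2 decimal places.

0.50

Σpᵢ² = 0.04² + 0.26² + 0.02² + 0.02² + 0.02² + 0.13² + 0.27² + 0.19² + 0.05² = 0.0016 + 0.0676 + 0.0004 + 0.0004 + 0.0004 + 0.0169 + 0.0729 + 0.0361 + 0.0025 = 0.1988
B = 1 / 0.1988 = 5.0302
Bₛ = (B − 1)/(n − 1) = (5.0302 − 1)/(9 − 1) = 4.0302/8 = 0.5038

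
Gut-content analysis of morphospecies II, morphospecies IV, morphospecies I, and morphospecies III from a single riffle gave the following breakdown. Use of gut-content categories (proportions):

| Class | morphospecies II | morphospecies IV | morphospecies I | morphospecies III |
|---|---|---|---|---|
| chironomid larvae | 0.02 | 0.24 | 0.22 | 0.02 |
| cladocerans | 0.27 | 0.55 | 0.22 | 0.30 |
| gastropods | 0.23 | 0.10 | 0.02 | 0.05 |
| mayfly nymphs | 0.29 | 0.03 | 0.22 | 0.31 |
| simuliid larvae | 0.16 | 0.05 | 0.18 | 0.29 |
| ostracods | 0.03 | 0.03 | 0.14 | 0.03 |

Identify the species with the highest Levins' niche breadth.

Σp_IIᵢ² = 0.02² + 0.27² + 0.23² + 0.29² + 0.16² + 0.03² = 0.0004 + 0.0729 + 0.0529 + 0.0841 + 0.0256 + 0.0009 = 0.2368
B_II = 1 / 0.2368 = 4.2230
Σp_IVᵢ² = 0.24² + 0.55² + 0.10² + 0.03² + 0.05² + 0.03² = 0.0576 + 0.3025 + 0.0100 + 0.0009 + 0.0025 + 0.0009 = 0.3744
B_IV = 1 / 0.3744 = 2.6709
Σp_Iᵢ² = 0.22² + 0.22² + 0.02² + 0.22² + 0.18² + 0.14² = 0.0484 + 0.0484 + 0.0004 + 0.0484 + 0.0324 + 0.0196 = 0.1976
B_I = 1 / 0.1976 = 5.0607
Σp_IIIᵢ² = 0.02² + 0.30² + 0.05² + 0.31² + 0.29² + 0.03² = 0.0004 + 0.0900 + 0.0025 + 0.0961 + 0.0841 + 0.0009 = 0.2740
B_III = 1 / 0.2740 = 3.6496
Highest B → broadest niche (most generalist): morphospecies I (B = 5.06).

morphospecies I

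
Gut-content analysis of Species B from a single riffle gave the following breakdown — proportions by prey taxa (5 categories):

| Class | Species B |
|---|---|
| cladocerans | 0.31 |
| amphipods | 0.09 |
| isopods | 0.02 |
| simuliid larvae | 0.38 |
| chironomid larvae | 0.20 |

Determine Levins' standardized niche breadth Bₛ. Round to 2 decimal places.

Σpᵢ² = 0.31² + 0.09² + 0.02² + 0.38² + 0.20² = 0.0961 + 0.0081 + 0.0004 + 0.1444 + 0.0400 = 0.2890
B = 1 / 0.2890 = 3.4602
Bₛ = (B − 1)/(n − 1) = (3.4602 − 1)/(5 − 1) = 2.4602/4 = 0.6151

0.62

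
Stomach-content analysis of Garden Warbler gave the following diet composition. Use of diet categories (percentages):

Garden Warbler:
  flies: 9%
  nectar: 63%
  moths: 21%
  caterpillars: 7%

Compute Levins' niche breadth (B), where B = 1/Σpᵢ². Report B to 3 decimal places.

2.203

Convert percentages to proportions (divide by 100).
Σpᵢ² = 0.09² + 0.63² + 0.21² + 0.07² = 0.0081 + 0.3969 + 0.0441 + 0.0049 = 0.4540
B = 1 / 0.4540 = 2.20264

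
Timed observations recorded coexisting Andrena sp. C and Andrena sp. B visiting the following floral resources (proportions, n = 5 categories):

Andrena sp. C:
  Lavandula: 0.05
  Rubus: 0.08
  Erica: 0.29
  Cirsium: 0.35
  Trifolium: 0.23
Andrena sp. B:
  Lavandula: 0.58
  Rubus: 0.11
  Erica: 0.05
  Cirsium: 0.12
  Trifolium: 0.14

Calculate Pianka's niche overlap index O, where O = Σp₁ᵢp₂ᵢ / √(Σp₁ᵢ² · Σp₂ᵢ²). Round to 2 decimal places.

Σ p₁ᵢp₂ᵢ = 0.0290 + 0.0088 + 0.0145 + 0.0420 + 0.0322 = 0.1265
Σp_1ᵢ² = 0.05² + 0.08² + 0.29² + 0.35² + 0.23² = 0.0025 + 0.0064 + 0.0841 + 0.1225 + 0.0529 = 0.2684
Σp_2ᵢ² = 0.58² + 0.11² + 0.05² + 0.12² + 0.14² = 0.3364 + 0.0121 + 0.0025 + 0.0144 + 0.0196 = 0.3850
O = 0.1265 / √(0.2684 × 0.3850) = 0.1265 / 0.32146 = 0.3935

0.39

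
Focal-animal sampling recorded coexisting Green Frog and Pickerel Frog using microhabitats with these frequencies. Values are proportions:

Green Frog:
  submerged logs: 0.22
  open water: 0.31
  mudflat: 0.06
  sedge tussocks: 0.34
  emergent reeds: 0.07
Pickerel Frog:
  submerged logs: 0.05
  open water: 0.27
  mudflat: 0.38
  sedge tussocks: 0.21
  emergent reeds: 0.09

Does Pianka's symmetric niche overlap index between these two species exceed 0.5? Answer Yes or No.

Yes

Σ p₁ᵢp₂ᵢ = 0.0110 + 0.0837 + 0.0228 + 0.0714 + 0.0063 = 0.1952
Σp_1ᵢ² = 0.22² + 0.31² + 0.06² + 0.34² + 0.07² = 0.0484 + 0.0961 + 0.0036 + 0.1156 + 0.0049 = 0.2686
Σp_2ᵢ² = 0.05² + 0.27² + 0.38² + 0.21² + 0.09² = 0.0025 + 0.0729 + 0.1444 + 0.0441 + 0.0081 = 0.2720
O = 0.1952 / √(0.2686 × 0.2720) = 0.1952 / 0.27029 = 0.7222
O = 0.7222 > 0.5 → Yes.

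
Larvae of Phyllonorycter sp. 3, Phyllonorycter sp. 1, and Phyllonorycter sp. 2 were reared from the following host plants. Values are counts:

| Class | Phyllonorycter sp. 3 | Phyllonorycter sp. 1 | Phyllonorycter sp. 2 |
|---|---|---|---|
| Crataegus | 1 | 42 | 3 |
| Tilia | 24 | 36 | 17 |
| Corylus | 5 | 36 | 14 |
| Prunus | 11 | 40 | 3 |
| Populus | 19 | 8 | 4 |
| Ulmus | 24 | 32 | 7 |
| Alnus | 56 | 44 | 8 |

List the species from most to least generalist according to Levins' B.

Proportions for Phyllonorycter sp. 3 (n=140): 1/140=0.0071, 24/140=0.1714, 5/140=0.0357, 11/140=0.0786, 19/140=0.1357, 24/140=0.1714, 56/140=0.4000
Proportions for Phyllonorycter sp. 1 (n=238): 42/238=0.1765, 36/238=0.1513, 36/238=0.1513, 40/238=0.1681, 8/238=0.0336, 32/238=0.1345, 44/238=0.1849
Proportions for Phyllonorycter sp. 2 (n=56): 3/56=0.0536, 17/56=0.3036, 14/56=0.2500, 3/56=0.0536, 4/56=0.0714, 7/56=0.1250, 8/56=0.1429
Σp_3ᵢ² = 0.0071² + 0.1714² + 0.0357² + 0.0786² + 0.1357² + 0.1714² + 0.4000² = 0.000050 + 0.029378 + 0.001274 + 0.006178 + 0.018414 + 0.029378 + 0.160000 = 0.244672
B_3 = 1 / 0.244672 = 4.0871
Σp_1ᵢ² = 0.1765² + 0.1513² + 0.1513² + 0.1681² + 0.0336² + 0.1345² + 0.1849² = 0.031152 + 0.022892 + 0.022892 + 0.028258 + 0.001129 + 0.018090 + 0.034188 = 0.158601
B_1 = 1 / 0.158601 = 6.3051
Σp_2ᵢ² = 0.0536² + 0.3036² + 0.2500² + 0.0536² + 0.0714² + 0.1250² + 0.1429² = 0.002873 + 0.092173 + 0.062500 + 0.002873 + 0.005098 + 0.015625 + 0.020420 = 0.201562
B_2 = 1 / 0.201562 = 4.9613
Ranking by B (broadest → narrowest): Phyllonorycter sp. 1 (6.31) > Phyllonorycter sp. 2 (4.96) > Phyllonorycter sp. 3 (4.09)

Phyllonorycter sp. 1 > Phyllonorycter sp. 2 > Phyllonorycter sp. 3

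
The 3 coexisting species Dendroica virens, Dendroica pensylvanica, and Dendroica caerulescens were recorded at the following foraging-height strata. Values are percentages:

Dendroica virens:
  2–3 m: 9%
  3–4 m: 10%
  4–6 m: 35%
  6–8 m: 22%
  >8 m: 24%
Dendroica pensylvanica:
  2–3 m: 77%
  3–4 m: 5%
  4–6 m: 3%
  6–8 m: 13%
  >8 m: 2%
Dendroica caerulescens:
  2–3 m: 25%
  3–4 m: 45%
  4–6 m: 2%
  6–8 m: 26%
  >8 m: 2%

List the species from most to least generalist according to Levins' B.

Dendroica virens > Dendroica caerulescens > Dendroica pensylvanica

Convert percentages to proportions (divide by 100).
Σp_vireᵢ² = 0.09² + 0.10² + 0.35² + 0.22² + 0.24² = 0.0081 + 0.0100 + 0.1225 + 0.0484 + 0.0576 = 0.2466
B_vire = 1 / 0.2466 = 4.0552
Σp_pensᵢ² = 0.77² + 0.05² + 0.03² + 0.13² + 0.02² = 0.5929 + 0.0025 + 0.0009 + 0.0169 + 0.0004 = 0.6136
B_pens = 1 / 0.6136 = 1.6297
Σp_caerᵢ² = 0.25² + 0.45² + 0.02² + 0.26² + 0.02² = 0.0625 + 0.2025 + 0.0004 + 0.0676 + 0.0004 = 0.3334
B_caer = 1 / 0.3334 = 2.9994
Ranking by B (broadest → narrowest): Dendroica virens (4.06) > Dendroica caerulescens (3.00) > Dendroica pensylvanica (1.63)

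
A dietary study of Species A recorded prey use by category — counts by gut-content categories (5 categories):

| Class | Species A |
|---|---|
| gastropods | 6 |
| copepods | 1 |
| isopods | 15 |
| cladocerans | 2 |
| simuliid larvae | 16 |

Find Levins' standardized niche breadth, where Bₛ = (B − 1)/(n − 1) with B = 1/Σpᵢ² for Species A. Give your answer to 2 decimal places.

0.52

Proportions for Species A (n=40): 6/40=0.1500, 1/40=0.0250, 15/40=0.3750, 2/40=0.0500, 16/40=0.4000
Σpᵢ² = 0.1500² + 0.0250² + 0.3750² + 0.0500² + 0.4000² = 0.022500 + 0.000625 + 0.140625 + 0.002500 + 0.160000 = 0.326250
B = 1 / 0.326250 = 3.0651
Bₛ = (B − 1)/(n − 1) = (3.0651 − 1)/(5 − 1) = 2.0651/4 = 0.5163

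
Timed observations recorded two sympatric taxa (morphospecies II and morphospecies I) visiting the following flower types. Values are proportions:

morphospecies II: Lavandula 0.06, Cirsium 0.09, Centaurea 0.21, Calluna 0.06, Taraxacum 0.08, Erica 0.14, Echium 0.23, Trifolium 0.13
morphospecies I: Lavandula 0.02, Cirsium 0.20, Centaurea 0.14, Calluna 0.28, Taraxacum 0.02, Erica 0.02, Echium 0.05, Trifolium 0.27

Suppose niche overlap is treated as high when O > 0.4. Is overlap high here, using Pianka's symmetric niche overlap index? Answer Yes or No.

Yes

Σ p₁ᵢp₂ᵢ = 0.0012 + 0.0180 + 0.0294 + 0.0168 + 0.0016 + 0.0028 + 0.0115 + 0.0351 = 0.1164
Σp_1ᵢ² = 0.06² + 0.09² + 0.21² + 0.06² + 0.08² + 0.14² + 0.23² + 0.13² = 0.0036 + 0.0081 + 0.0441 + 0.0036 + 0.0064 + 0.0196 + 0.0529 + 0.0169 = 0.1552
Σp_2ᵢ² = 0.02² + 0.20² + 0.14² + 0.28² + 0.02² + 0.02² + 0.05² + 0.27² = 0.0004 + 0.0400 + 0.0196 + 0.0784 + 0.0004 + 0.0004 + 0.0025 + 0.0729 = 0.2146
O = 0.1164 / √(0.1552 × 0.2146) = 0.1164 / 0.18250 = 0.6378
O = 0.6378 > 0.4 → Yes.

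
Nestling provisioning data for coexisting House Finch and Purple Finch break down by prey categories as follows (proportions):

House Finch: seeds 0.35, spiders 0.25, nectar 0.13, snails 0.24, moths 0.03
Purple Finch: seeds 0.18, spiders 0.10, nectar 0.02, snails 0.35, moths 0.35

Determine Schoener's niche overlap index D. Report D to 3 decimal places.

0.570

Σ|p₁ᵢ − p₂ᵢ| = 0.17 + 0.15 + 0.11 + 0.11 + 0.32 = 0.86
D = 1 − ½ × 0.86 = 1 − 0.430 = 0.57000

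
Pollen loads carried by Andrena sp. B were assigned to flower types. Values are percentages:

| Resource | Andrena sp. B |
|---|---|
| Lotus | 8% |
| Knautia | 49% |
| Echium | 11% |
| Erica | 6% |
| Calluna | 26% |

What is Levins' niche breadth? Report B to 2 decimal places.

Convert percentages to proportions (divide by 100).
Σpᵢ² = 0.08² + 0.49² + 0.11² + 0.06² + 0.26² = 0.0064 + 0.2401 + 0.0121 + 0.0036 + 0.0676 = 0.3298
B = 1 / 0.3298 = 3.0321

3.03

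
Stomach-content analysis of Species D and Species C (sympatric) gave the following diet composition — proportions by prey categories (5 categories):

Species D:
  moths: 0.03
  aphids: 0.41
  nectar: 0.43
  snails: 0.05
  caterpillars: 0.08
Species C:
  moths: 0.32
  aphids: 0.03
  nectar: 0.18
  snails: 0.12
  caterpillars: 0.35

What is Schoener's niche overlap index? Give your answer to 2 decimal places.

Σ|p₁ᵢ − p₂ᵢ| = 0.29 + 0.38 + 0.25 + 0.07 + 0.27 = 1.26
D = 1 − ½ × 1.26 = 1 − 0.630 = 0.3700

0.37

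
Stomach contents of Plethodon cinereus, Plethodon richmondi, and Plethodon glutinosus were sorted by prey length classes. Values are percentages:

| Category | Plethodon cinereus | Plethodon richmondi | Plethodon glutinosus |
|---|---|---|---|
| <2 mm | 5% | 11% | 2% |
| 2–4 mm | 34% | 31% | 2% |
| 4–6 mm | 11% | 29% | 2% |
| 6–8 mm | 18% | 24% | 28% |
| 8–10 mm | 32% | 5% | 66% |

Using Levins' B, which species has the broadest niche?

Convert percentages to proportions (divide by 100).
Σp_cineᵢ² = 0.05² + 0.34² + 0.11² + 0.18² + 0.32² = 0.0025 + 0.1156 + 0.0121 + 0.0324 + 0.1024 = 0.2650
B_cine = 1 / 0.2650 = 3.7736
Σp_richᵢ² = 0.11² + 0.31² + 0.29² + 0.24² + 0.05² = 0.0121 + 0.0961 + 0.0841 + 0.0576 + 0.0025 = 0.2524
B_rich = 1 / 0.2524 = 3.9620
Σp_glutᵢ² = 0.02² + 0.02² + 0.02² + 0.28² + 0.66² = 0.0004 + 0.0004 + 0.0004 + 0.0784 + 0.4356 = 0.5152
B_glut = 1 / 0.5152 = 1.9410
Highest B → broadest niche (most generalist): Plethodon richmondi (B = 3.96).

Plethodon richmondi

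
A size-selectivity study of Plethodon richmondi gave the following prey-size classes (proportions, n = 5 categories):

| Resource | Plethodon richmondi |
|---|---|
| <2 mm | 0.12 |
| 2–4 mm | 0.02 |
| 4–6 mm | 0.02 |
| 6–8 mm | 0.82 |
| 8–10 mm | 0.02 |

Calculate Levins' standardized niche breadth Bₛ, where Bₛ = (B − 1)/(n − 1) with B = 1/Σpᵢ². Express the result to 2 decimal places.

0.11

Σpᵢ² = 0.12² + 0.02² + 0.02² + 0.82² + 0.02² = 0.0144 + 0.0004 + 0.0004 + 0.6724 + 0.0004 = 0.6880
B = 1 / 0.6880 = 1.4535
Bₛ = (B − 1)/(n − 1) = (1.4535 − 1)/(5 − 1) = 0.4535/4 = 0.1134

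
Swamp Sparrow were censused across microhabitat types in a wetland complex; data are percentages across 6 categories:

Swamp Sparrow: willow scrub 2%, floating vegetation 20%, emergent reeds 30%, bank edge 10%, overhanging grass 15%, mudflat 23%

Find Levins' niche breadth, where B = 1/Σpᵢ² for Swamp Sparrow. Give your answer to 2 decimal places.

4.63

Convert percentages to proportions (divide by 100).
Σpᵢ² = 0.02² + 0.20² + 0.30² + 0.10² + 0.15² + 0.23² = 0.0004 + 0.0400 + 0.0900 + 0.0100 + 0.0225 + 0.0529 = 0.2158
B = 1 / 0.2158 = 4.6339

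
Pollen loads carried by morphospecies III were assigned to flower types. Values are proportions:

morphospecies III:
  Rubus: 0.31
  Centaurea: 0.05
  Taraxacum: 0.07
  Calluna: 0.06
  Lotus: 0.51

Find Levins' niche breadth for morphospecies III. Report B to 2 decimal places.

2.72

Σpᵢ² = 0.31² + 0.05² + 0.07² + 0.06² + 0.51² = 0.0961 + 0.0025 + 0.0049 + 0.0036 + 0.2601 = 0.3672
B = 1 / 0.3672 = 2.7233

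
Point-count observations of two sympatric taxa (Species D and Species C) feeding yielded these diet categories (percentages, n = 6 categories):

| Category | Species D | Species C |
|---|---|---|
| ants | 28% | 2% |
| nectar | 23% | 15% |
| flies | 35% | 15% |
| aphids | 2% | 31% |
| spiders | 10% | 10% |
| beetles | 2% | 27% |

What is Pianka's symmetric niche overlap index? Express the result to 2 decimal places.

0.47

Convert percentages to proportions (divide by 100).
Σ p₁ᵢp₂ᵢ = 0.0056 + 0.0345 + 0.0525 + 0.0062 + 0.0100 + 0.0054 = 0.1142
Σp_1ᵢ² = 0.28² + 0.23² + 0.35² + 0.02² + 0.10² + 0.02² = 0.0784 + 0.0529 + 0.1225 + 0.0004 + 0.0100 + 0.0004 = 0.2646
Σp_2ᵢ² = 0.02² + 0.15² + 0.15² + 0.31² + 0.10² + 0.27² = 0.0004 + 0.0225 + 0.0225 + 0.0961 + 0.0100 + 0.0729 = 0.2244
O = 0.1142 / √(0.2646 × 0.2244) = 0.1142 / 0.24367 = 0.4687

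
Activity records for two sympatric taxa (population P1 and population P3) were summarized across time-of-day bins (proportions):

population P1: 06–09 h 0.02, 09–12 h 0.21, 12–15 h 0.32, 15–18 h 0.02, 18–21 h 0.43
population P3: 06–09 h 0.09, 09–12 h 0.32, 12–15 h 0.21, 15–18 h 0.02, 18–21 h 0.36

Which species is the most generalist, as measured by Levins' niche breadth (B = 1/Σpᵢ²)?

population P3

Σp_P1ᵢ² = 0.02² + 0.21² + 0.32² + 0.02² + 0.43² = 0.0004 + 0.0441 + 0.1024 + 0.0004 + 0.1849 = 0.3322
B_P1 = 1 / 0.3322 = 3.0102
Σp_P3ᵢ² = 0.09² + 0.32² + 0.21² + 0.02² + 0.36² = 0.0081 + 0.1024 + 0.0441 + 0.0004 + 0.1296 = 0.2846
B_P3 = 1 / 0.2846 = 3.5137
Highest B → broadest niche (most generalist): population P3 (B = 3.51).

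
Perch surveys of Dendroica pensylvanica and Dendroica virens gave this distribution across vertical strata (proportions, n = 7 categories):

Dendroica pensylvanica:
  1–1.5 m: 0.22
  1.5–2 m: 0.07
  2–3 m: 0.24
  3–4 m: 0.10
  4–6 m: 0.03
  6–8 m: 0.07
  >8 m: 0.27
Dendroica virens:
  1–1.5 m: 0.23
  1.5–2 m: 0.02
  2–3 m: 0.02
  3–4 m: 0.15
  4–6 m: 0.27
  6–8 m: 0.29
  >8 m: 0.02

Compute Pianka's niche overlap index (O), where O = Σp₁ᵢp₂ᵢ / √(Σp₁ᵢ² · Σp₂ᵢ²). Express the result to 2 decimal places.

0.49

Σ p₁ᵢp₂ᵢ = 0.0506 + 0.0014 + 0.0048 + 0.0150 + 0.0081 + 0.0203 + 0.0054 = 0.1056
Σp_1ᵢ² = 0.22² + 0.07² + 0.24² + 0.10² + 0.03² + 0.07² + 0.27² = 0.0484 + 0.0049 + 0.0576 + 0.0100 + 0.0009 + 0.0049 + 0.0729 = 0.1996
Σp_2ᵢ² = 0.23² + 0.02² + 0.02² + 0.15² + 0.27² + 0.29² + 0.02² = 0.0529 + 0.0004 + 0.0004 + 0.0225 + 0.0729 + 0.0841 + 0.0004 = 0.2336
O = 0.1056 / √(0.1996 × 0.2336) = 0.1056 / 0.21593 = 0.4890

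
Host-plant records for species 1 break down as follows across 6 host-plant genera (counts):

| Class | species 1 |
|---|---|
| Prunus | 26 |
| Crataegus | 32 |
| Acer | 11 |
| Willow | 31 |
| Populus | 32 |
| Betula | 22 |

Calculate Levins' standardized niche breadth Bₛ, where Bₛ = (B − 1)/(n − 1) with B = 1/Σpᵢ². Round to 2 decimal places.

0.91

Proportions for species 1 (n=154): 26/154=0.1688, 32/154=0.2078, 11/154=0.0714, 31/154=0.2013, 32/154=0.2078, 22/154=0.1429
Σpᵢ² = 0.1688² + 0.2078² + 0.0714² + 0.2013² + 0.2078² + 0.1429² = 0.028493 + 0.043181 + 0.005098 + 0.040522 + 0.043181 + 0.020420 = 0.180895
B = 1 / 0.180895 = 5.5281
Bₛ = (B − 1)/(n − 1) = (5.5281 − 1)/(6 − 1) = 4.5281/5 = 0.9056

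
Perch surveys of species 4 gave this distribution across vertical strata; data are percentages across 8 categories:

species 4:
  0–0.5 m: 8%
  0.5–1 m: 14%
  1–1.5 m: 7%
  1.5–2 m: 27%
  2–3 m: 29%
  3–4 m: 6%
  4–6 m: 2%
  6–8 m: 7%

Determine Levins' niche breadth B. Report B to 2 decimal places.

5.08

Convert percentages to proportions (divide by 100).
Σpᵢ² = 0.08² + 0.14² + 0.07² + 0.27² + 0.29² + 0.06² + 0.02² + 0.07² = 0.0064 + 0.0196 + 0.0049 + 0.0729 + 0.0841 + 0.0036 + 0.0004 + 0.0049 = 0.1968
B = 1 / 0.1968 = 5.0813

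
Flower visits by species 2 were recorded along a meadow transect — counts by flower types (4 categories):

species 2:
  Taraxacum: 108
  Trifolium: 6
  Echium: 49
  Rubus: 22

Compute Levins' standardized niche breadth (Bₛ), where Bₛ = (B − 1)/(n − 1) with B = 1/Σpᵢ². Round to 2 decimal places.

Proportions for species 2 (n=185): 108/185=0.5838, 6/185=0.0324, 49/185=0.2649, 22/185=0.1189
Σpᵢ² = 0.5838² + 0.0324² + 0.2649² + 0.1189² = 0.340822 + 0.001050 + 0.070172 + 0.014137 = 0.426181
B = 1 / 0.426181 = 2.3464
Bₛ = (B − 1)/(n − 1) = (2.3464 − 1)/(4 − 1) = 1.3464/3 = 0.4488

0.45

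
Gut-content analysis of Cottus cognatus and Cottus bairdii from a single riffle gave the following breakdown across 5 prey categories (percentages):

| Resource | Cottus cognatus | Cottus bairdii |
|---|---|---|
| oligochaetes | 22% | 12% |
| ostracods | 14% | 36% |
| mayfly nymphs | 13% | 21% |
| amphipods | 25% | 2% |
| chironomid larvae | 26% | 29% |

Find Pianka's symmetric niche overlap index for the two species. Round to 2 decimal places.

Convert percentages to proportions (divide by 100).
Σ p₁ᵢp₂ᵢ = 0.0264 + 0.0504 + 0.0273 + 0.0050 + 0.0754 = 0.1845
Σp_1ᵢ² = 0.22² + 0.14² + 0.13² + 0.25² + 0.26² = 0.0484 + 0.0196 + 0.0169 + 0.0625 + 0.0676 = 0.2150
Σp_2ᵢ² = 0.12² + 0.36² + 0.21² + 0.02² + 0.29² = 0.0144 + 0.1296 + 0.0441 + 0.0004 + 0.0841 = 0.2726
O = 0.1845 / √(0.2150 × 0.2726) = 0.1845 / 0.24209 = 0.7621

0.76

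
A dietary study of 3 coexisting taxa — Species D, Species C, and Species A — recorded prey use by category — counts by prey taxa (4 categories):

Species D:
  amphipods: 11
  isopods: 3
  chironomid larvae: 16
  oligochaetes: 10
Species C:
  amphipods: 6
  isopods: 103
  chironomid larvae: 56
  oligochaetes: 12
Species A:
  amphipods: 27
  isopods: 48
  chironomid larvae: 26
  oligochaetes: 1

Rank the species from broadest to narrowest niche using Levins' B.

Proportions for Species D (n=40): 11/40=0.2750, 3/40=0.0750, 16/40=0.4000, 10/40=0.2500
Proportions for Species C (n=177): 6/177=0.0339, 103/177=0.5819, 56/177=0.3164, 12/177=0.0678
Proportions for Species A (n=102): 27/102=0.2647, 48/102=0.4706, 26/102=0.2549, 1/102=0.0098
Σp_Dᵢ² = 0.2750² + 0.0750² + 0.4000² + 0.2500² = 0.075625 + 0.005625 + 0.160000 + 0.062500 = 0.303750
B_D = 1 / 0.303750 = 3.2922
Σp_Cᵢ² = 0.0339² + 0.5819² + 0.3164² + 0.0678² = 0.001149 + 0.338608 + 0.100109 + 0.004597 = 0.444463
B_C = 1 / 0.444463 = 2.2499
Σp_Aᵢ² = 0.2647² + 0.4706² + 0.2549² + 0.0098² = 0.070066 + 0.221464 + 0.064974 + 0.000096 = 0.356600
B_A = 1 / 0.356600 = 2.8043
Ranking by B (broadest → narrowest): Species D (3.29) > Species A (2.80) > Species C (2.25)

Species D > Species A > Species C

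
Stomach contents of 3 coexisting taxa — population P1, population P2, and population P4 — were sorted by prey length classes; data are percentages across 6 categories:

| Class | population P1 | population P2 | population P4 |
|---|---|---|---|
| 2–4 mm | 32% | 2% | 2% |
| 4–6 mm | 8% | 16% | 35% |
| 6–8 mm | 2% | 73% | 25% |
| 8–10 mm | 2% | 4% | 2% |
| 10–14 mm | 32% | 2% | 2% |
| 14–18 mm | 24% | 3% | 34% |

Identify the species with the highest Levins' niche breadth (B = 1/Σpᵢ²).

Convert percentages to proportions (divide by 100).
Σp_P1ᵢ² = 0.32² + 0.08² + 0.02² + 0.02² + 0.32² + 0.24² = 0.1024 + 0.0064 + 0.0004 + 0.0004 + 0.1024 + 0.0576 = 0.2696
B_P1 = 1 / 0.2696 = 3.7092
Σp_P2ᵢ² = 0.02² + 0.16² + 0.73² + 0.04² + 0.02² + 0.03² = 0.0004 + 0.0256 + 0.5329 + 0.0016 + 0.0004 + 0.0009 = 0.5618
B_P2 = 1 / 0.5618 = 1.7800
Σp_P4ᵢ² = 0.02² + 0.35² + 0.25² + 0.02² + 0.02² + 0.34² = 0.0004 + 0.1225 + 0.0625 + 0.0004 + 0.0004 + 0.1156 = 0.3018
B_P4 = 1 / 0.3018 = 3.3135
Highest B → broadest niche (most generalist): population P1 (B = 3.71).

population P1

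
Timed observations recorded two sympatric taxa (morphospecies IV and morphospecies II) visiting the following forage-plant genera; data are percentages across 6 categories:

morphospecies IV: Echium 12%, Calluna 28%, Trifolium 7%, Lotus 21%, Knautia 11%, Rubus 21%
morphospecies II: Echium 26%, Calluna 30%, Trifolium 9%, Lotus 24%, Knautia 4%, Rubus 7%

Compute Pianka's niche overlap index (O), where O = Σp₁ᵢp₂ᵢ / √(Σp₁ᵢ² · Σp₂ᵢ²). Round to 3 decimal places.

Convert percentages to proportions (divide by 100).
Σ p₁ᵢp₂ᵢ = 0.0312 + 0.0840 + 0.0063 + 0.0504 + 0.0044 + 0.0147 = 0.1910
Σp_1ᵢ² = 0.12² + 0.28² + 0.07² + 0.21² + 0.11² + 0.21² = 0.0144 + 0.0784 + 0.0049 + 0.0441 + 0.0121 + 0.0441 = 0.1980
Σp_2ᵢ² = 0.26² + 0.30² + 0.09² + 0.24² + 0.04² + 0.07² = 0.0676 + 0.0900 + 0.0081 + 0.0576 + 0.0016 + 0.0049 = 0.2298
O = 0.1910 / √(0.1980 × 0.2298) = 0.1910 / 0.213308 = 0.89542

0.895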